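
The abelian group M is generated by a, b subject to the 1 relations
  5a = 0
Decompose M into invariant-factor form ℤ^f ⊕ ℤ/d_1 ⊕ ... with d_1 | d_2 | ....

Answer: M ≅ ℤ^1 ⊕ ℤ/5

Derivation:
rank_ℚ(R)=1; free=2−1=1
SNF(R) diag = [5] → torsion [5]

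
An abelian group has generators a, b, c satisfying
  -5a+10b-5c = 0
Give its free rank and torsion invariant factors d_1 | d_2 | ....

Answer: M ≅ ℤ^2 ⊕ ℤ/5

Derivation:
rank_ℚ(R)=1; free=3−1=2
SNF(R) diag = [5] → torsion [5]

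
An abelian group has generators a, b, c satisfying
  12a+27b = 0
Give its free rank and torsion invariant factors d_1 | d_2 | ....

rank_ℚ(R)=1; free=3−1=2
SNF(R) diag = [3] → torsion [3]

Answer: M ≅ ℤ^2 ⊕ ℤ/3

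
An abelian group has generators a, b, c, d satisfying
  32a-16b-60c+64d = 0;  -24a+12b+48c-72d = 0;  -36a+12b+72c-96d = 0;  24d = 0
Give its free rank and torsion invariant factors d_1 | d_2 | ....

Answer: M ≅ ℤ/4 ⊕ ℤ/12 ⊕ ℤ/12 ⊕ ℤ/24

Derivation:
rank_ℚ(R)=4; free=4−4=0
SNF(R) diag = [4, 12, 12, 24] → torsion [4, 12, 12, 24]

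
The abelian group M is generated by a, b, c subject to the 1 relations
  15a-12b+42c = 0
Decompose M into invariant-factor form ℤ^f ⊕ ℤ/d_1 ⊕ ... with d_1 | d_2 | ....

Answer: M ≅ ℤ^2 ⊕ ℤ/3

Derivation:
rank_ℚ(R)=1; free=3−1=2
SNF(R) diag = [3] → torsion [3]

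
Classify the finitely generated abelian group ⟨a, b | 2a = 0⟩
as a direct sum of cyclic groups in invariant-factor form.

rank_ℚ(R)=1; free=2−1=1
SNF(R) diag = [2] → torsion [2]

Answer: M ≅ ℤ^1 ⊕ ℤ/2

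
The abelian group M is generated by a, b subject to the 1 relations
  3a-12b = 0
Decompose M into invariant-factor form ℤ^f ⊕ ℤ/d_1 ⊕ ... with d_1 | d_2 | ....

rank_ℚ(R)=1; free=2−1=1
SNF(R) diag = [3] → torsion [3]

Answer: M ≅ ℤ^1 ⊕ ℤ/3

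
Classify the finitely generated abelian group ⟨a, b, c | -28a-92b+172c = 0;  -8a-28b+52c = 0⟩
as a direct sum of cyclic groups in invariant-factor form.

rank_ℚ(R)=2; free=3−2=1
SNF(R) diag = [4, 4] → torsion [4, 4]

Answer: M ≅ ℤ^1 ⊕ ℤ/4 ⊕ ℤ/4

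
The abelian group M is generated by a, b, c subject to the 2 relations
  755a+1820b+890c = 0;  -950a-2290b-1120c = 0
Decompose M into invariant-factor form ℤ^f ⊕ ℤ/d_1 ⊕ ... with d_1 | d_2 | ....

rank_ℚ(R)=2; free=3−2=1
SNF(R) diag = [5, 10] → torsion [5, 10]

Answer: M ≅ ℤ^1 ⊕ ℤ/5 ⊕ ℤ/10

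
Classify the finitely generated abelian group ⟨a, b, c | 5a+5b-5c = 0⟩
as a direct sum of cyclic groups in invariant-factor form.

rank_ℚ(R)=1; free=3−1=2
SNF(R) diag = [5] → torsion [5]

Answer: M ≅ ℤ^2 ⊕ ℤ/5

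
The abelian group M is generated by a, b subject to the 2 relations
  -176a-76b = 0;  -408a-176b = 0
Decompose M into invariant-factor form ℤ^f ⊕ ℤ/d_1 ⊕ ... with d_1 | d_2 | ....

Answer: M ≅ ℤ/4 ⊕ ℤ/8

Derivation:
rank_ℚ(R)=2; free=2−2=0
SNF(R) diag = [4, 8] → torsion [4, 8]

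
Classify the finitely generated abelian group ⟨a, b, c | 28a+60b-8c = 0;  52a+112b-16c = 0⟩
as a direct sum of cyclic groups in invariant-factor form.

rank_ℚ(R)=2; free=3−2=1
SNF(R) diag = [4, 4] → torsion [4, 4]

Answer: M ≅ ℤ^1 ⊕ ℤ/4 ⊕ ℤ/4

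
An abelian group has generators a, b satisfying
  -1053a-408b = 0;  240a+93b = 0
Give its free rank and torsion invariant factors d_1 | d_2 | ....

Answer: M ≅ ℤ/3 ⊕ ℤ/3

Derivation:
rank_ℚ(R)=2; free=2−2=0
SNF(R) diag = [3, 3] → torsion [3, 3]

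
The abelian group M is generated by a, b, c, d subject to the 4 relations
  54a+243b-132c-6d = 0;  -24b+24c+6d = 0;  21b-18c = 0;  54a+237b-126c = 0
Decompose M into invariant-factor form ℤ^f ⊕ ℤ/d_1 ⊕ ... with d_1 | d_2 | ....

Answer: M ≅ ℤ/3 ⊕ ℤ/6 ⊕ ℤ/18 ⊕ ℤ/54

Derivation:
rank_ℚ(R)=4; free=4−4=0
SNF(R) diag = [3, 6, 18, 54] → torsion [3, 6, 18, 54]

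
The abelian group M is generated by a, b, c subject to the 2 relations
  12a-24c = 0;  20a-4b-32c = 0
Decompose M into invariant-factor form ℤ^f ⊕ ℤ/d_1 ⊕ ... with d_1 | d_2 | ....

Answer: M ≅ ℤ^1 ⊕ ℤ/4 ⊕ ℤ/12

Derivation:
rank_ℚ(R)=2; free=3−2=1
SNF(R) diag = [4, 12] → torsion [4, 12]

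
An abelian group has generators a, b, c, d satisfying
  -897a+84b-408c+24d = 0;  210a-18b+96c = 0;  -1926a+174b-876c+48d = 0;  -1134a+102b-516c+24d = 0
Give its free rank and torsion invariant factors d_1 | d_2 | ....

rank_ℚ(R)=4; free=4−4=0
SNF(R) diag = [3, 6, 12, 24] → torsion [3, 6, 12, 24]

Answer: M ≅ ℤ/3 ⊕ ℤ/6 ⊕ ℤ/12 ⊕ ℤ/24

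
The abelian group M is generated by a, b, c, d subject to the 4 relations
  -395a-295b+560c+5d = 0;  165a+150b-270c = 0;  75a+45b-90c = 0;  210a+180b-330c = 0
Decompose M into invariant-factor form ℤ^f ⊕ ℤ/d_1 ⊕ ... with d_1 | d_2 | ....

rank_ℚ(R)=4; free=4−4=0
SNF(R) diag = [5, 15, 15, 30] → torsion [5, 15, 15, 30]

Answer: M ≅ ℤ/5 ⊕ ℤ/15 ⊕ ℤ/15 ⊕ ℤ/30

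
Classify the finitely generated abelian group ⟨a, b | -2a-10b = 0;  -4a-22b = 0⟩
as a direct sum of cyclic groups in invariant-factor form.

rank_ℚ(R)=2; free=2−2=0
SNF(R) diag = [2, 2] → torsion [2, 2]

Answer: M ≅ ℤ/2 ⊕ ℤ/2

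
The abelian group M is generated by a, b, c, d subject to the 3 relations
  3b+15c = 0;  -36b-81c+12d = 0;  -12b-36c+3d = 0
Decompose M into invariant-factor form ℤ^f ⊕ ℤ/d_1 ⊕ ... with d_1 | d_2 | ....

Answer: M ≅ ℤ^1 ⊕ ℤ/3 ⊕ ℤ/3 ⊕ ℤ/3

Derivation:
rank_ℚ(R)=3; free=4−3=1
SNF(R) diag = [3, 3, 3] → torsion [3, 3, 3]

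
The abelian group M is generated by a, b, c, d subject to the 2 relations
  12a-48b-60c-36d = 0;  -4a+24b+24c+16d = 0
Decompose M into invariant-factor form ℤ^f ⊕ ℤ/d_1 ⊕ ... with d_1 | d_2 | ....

rank_ℚ(R)=2; free=4−2=2
SNF(R) diag = [4, 12] → torsion [4, 12]

Answer: M ≅ ℤ^2 ⊕ ℤ/4 ⊕ ℤ/12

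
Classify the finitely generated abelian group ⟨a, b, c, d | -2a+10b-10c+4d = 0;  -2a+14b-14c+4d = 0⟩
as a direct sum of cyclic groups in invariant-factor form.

rank_ℚ(R)=2; free=4−2=2
SNF(R) diag = [2, 4] → torsion [2, 4]

Answer: M ≅ ℤ^2 ⊕ ℤ/2 ⊕ ℤ/4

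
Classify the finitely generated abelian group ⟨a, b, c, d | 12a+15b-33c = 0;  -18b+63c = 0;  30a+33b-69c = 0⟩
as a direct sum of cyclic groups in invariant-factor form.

Answer: M ≅ ℤ^1 ⊕ ℤ/3 ⊕ ℤ/9 ⊕ ℤ/18

Derivation:
rank_ℚ(R)=3; free=4−3=1
SNF(R) diag = [3, 9, 18] → torsion [3, 9, 18]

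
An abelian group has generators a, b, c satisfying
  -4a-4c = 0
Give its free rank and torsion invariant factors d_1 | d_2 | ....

rank_ℚ(R)=1; free=3−1=2
SNF(R) diag = [4] → torsion [4]

Answer: M ≅ ℤ^2 ⊕ ℤ/4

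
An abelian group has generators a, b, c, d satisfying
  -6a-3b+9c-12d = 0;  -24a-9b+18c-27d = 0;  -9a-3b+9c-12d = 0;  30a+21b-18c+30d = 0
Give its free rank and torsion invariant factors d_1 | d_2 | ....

Answer: M ≅ ℤ/3 ⊕ ℤ/3 ⊕ ℤ/9 ⊕ ℤ/9

Derivation:
rank_ℚ(R)=4; free=4−4=0
SNF(R) diag = [3, 3, 9, 9] → torsion [3, 3, 9, 9]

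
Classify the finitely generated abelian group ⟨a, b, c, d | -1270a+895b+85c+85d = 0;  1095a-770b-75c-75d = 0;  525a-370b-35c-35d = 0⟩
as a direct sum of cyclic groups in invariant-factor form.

rank_ℚ(R)=3; free=4−3=1
SNF(R) diag = [5, 5, 10] → torsion [5, 5, 10]

Answer: M ≅ ℤ^1 ⊕ ℤ/5 ⊕ ℤ/5 ⊕ ℤ/10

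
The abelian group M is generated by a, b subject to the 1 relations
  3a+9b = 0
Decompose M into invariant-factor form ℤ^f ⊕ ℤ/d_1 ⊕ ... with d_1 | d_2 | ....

Answer: M ≅ ℤ^1 ⊕ ℤ/3

Derivation:
rank_ℚ(R)=1; free=2−1=1
SNF(R) diag = [3] → torsion [3]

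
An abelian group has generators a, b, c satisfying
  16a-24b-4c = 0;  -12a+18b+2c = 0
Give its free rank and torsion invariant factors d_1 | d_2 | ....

Answer: M ≅ ℤ^1 ⊕ ℤ/2 ⊕ ℤ/4

Derivation:
rank_ℚ(R)=2; free=3−2=1
SNF(R) diag = [2, 4] → torsion [2, 4]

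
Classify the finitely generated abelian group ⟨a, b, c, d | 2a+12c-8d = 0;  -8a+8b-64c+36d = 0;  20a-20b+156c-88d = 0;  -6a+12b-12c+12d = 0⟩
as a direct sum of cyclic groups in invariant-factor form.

Answer: M ≅ ℤ/2 ⊕ ℤ/4 ⊕ ℤ/4 ⊕ ℤ/12

Derivation:
rank_ℚ(R)=4; free=4−4=0
SNF(R) diag = [2, 4, 4, 12] → torsion [2, 4, 4, 12]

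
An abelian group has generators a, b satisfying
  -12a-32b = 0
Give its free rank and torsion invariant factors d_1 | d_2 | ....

Answer: M ≅ ℤ^1 ⊕ ℤ/4

Derivation:
rank_ℚ(R)=1; free=2−1=1
SNF(R) diag = [4] → torsion [4]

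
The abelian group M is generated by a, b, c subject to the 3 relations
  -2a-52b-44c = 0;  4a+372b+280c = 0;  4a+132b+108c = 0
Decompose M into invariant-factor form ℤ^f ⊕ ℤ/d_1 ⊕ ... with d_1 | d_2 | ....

Answer: M ≅ ℤ/2 ⊕ ℤ/4 ⊕ ℤ/4

Derivation:
rank_ℚ(R)=3; free=3−3=0
SNF(R) diag = [2, 4, 4] → torsion [2, 4, 4]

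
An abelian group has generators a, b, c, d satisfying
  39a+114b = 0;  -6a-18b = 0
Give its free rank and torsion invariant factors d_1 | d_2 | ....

rank_ℚ(R)=2; free=4−2=2
SNF(R) diag = [3, 6] → torsion [3, 6]

Answer: M ≅ ℤ^2 ⊕ ℤ/3 ⊕ ℤ/6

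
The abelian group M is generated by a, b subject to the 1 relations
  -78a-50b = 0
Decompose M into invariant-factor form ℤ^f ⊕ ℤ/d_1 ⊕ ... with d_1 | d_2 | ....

Answer: M ≅ ℤ^1 ⊕ ℤ/2

Derivation:
rank_ℚ(R)=1; free=2−1=1
SNF(R) diag = [2] → torsion [2]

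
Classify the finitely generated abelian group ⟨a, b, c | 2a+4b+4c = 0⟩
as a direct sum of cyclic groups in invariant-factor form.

Answer: M ≅ ℤ^2 ⊕ ℤ/2

Derivation:
rank_ℚ(R)=1; free=3−1=2
SNF(R) diag = [2] → torsion [2]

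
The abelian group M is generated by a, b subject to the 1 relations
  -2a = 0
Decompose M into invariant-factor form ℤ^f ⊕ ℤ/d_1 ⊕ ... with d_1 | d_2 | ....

rank_ℚ(R)=1; free=2−1=1
SNF(R) diag = [2] → torsion [2]

Answer: M ≅ ℤ^1 ⊕ ℤ/2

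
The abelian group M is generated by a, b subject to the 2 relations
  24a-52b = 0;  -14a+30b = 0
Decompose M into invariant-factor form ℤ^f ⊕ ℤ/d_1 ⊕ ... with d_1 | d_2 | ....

Answer: M ≅ ℤ/2 ⊕ ℤ/4

Derivation:
rank_ℚ(R)=2; free=2−2=0
SNF(R) diag = [2, 4] → torsion [2, 4]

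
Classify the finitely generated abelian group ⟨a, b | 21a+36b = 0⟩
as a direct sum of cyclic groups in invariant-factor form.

Answer: M ≅ ℤ^1 ⊕ ℤ/3

Derivation:
rank_ℚ(R)=1; free=2−1=1
SNF(R) diag = [3] → torsion [3]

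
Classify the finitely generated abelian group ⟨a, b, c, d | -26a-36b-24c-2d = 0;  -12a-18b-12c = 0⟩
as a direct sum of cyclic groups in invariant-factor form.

rank_ℚ(R)=2; free=4−2=2
SNF(R) diag = [2, 6] → torsion [2, 6]

Answer: M ≅ ℤ^2 ⊕ ℤ/2 ⊕ ℤ/6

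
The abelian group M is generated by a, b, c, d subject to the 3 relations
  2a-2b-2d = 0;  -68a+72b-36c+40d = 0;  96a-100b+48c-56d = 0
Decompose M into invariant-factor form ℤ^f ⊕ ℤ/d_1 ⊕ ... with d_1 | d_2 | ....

Answer: M ≅ ℤ^1 ⊕ ℤ/2 ⊕ ℤ/4 ⊕ ℤ/12

Derivation:
rank_ℚ(R)=3; free=4−3=1
SNF(R) diag = [2, 4, 12] → torsion [2, 4, 12]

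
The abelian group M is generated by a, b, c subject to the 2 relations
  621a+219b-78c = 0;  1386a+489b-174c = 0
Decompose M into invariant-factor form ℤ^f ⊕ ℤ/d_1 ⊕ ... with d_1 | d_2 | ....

rank_ℚ(R)=2; free=3−2=1
SNF(R) diag = [3, 3] → torsion [3, 3]

Answer: M ≅ ℤ^1 ⊕ ℤ/3 ⊕ ℤ/3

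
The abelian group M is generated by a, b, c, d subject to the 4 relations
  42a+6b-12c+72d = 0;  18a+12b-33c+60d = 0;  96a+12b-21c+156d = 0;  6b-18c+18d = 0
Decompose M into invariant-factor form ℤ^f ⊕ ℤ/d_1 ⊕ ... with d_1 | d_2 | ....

Answer: M ≅ ℤ/3 ⊕ ℤ/6 ⊕ ℤ/6 ⊕ ℤ/6

Derivation:
rank_ℚ(R)=4; free=4−4=0
SNF(R) diag = [3, 6, 6, 6] → torsion [3, 6, 6, 6]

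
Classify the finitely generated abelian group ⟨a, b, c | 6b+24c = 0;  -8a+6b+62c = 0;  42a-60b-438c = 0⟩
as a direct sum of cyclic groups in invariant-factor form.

rank_ℚ(R)=3; free=3−3=0
SNF(R) diag = [2, 6, 6] → torsion [2, 6, 6]

Answer: M ≅ ℤ/2 ⊕ ℤ/6 ⊕ ℤ/6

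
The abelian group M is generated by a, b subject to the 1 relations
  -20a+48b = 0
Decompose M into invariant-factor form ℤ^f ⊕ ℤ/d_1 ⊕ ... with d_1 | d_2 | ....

Answer: M ≅ ℤ^1 ⊕ ℤ/4

Derivation:
rank_ℚ(R)=1; free=2−1=1
SNF(R) diag = [4] → torsion [4]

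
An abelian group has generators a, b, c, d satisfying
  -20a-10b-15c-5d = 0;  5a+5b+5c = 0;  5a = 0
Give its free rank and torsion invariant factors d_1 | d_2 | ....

rank_ℚ(R)=3; free=4−3=1
SNF(R) diag = [5, 5, 5] → torsion [5, 5, 5]

Answer: M ≅ ℤ^1 ⊕ ℤ/5 ⊕ ℤ/5 ⊕ ℤ/5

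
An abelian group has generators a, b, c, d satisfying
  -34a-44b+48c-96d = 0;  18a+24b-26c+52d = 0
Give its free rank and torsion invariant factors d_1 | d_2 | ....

Answer: M ≅ ℤ^2 ⊕ ℤ/2 ⊕ ℤ/2

Derivation:
rank_ℚ(R)=2; free=4−2=2
SNF(R) diag = [2, 2] → torsion [2, 2]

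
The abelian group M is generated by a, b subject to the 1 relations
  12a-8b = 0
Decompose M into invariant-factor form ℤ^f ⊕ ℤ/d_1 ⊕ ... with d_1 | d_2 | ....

rank_ℚ(R)=1; free=2−1=1
SNF(R) diag = [4] → torsion [4]

Answer: M ≅ ℤ^1 ⊕ ℤ/4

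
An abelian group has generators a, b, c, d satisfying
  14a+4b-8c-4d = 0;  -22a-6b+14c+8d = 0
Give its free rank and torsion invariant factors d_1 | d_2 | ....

rank_ℚ(R)=2; free=4−2=2
SNF(R) diag = [2, 2] → torsion [2, 2]

Answer: M ≅ ℤ^2 ⊕ ℤ/2 ⊕ ℤ/2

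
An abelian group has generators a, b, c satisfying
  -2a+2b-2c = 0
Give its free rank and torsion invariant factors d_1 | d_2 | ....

Answer: M ≅ ℤ^2 ⊕ ℤ/2

Derivation:
rank_ℚ(R)=1; free=3−1=2
SNF(R) diag = [2] → torsion [2]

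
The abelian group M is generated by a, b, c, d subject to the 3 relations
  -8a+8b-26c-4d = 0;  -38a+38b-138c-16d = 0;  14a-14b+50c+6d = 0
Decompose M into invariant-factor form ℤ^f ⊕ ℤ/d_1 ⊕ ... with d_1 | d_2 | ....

rank_ℚ(R)=3; free=4−3=1
SNF(R) diag = [2, 2, 2] → torsion [2, 2, 2]

Answer: M ≅ ℤ^1 ⊕ ℤ/2 ⊕ ℤ/2 ⊕ ℤ/2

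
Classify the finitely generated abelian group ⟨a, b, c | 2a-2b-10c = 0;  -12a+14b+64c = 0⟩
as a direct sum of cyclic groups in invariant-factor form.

rank_ℚ(R)=2; free=3−2=1
SNF(R) diag = [2, 2] → torsion [2, 2]

Answer: M ≅ ℤ^1 ⊕ ℤ/2 ⊕ ℤ/2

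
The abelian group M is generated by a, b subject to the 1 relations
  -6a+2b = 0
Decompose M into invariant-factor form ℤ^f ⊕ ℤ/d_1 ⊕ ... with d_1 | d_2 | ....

rank_ℚ(R)=1; free=2−1=1
SNF(R) diag = [2] → torsion [2]

Answer: M ≅ ℤ^1 ⊕ ℤ/2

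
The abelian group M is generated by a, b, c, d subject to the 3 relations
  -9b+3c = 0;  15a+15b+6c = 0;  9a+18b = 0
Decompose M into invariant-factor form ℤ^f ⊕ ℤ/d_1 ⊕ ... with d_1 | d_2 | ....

Answer: M ≅ ℤ^1 ⊕ ℤ/3 ⊕ ℤ/3 ⊕ ℤ/9

Derivation:
rank_ℚ(R)=3; free=4−3=1
SNF(R) diag = [3, 3, 9] → torsion [3, 3, 9]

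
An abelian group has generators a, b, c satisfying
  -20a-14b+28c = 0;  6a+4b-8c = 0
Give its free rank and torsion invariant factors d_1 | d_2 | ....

Answer: M ≅ ℤ^1 ⊕ ℤ/2 ⊕ ℤ/2

Derivation:
rank_ℚ(R)=2; free=3−2=1
SNF(R) diag = [2, 2] → torsion [2, 2]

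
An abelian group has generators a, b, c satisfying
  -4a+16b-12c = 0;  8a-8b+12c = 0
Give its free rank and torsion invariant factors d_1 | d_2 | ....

rank_ℚ(R)=2; free=3−2=1
SNF(R) diag = [4, 12] → torsion [4, 12]

Answer: M ≅ ℤ^1 ⊕ ℤ/4 ⊕ ℤ/12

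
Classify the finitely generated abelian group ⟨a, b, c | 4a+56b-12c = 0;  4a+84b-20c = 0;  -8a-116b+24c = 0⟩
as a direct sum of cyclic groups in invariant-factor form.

rank_ℚ(R)=3; free=3−3=0
SNF(R) diag = [4, 4, 8] → torsion [4, 4, 8]

Answer: M ≅ ℤ/4 ⊕ ℤ/4 ⊕ ℤ/8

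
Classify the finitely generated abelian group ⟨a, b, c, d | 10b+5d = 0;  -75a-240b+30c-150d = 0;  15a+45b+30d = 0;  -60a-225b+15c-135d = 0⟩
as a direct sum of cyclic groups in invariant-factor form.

Answer: M ≅ ℤ/5 ⊕ ℤ/15 ⊕ ℤ/15 ⊕ ℤ/15

Derivation:
rank_ℚ(R)=4; free=4−4=0
SNF(R) diag = [5, 15, 15, 15] → torsion [5, 15, 15, 15]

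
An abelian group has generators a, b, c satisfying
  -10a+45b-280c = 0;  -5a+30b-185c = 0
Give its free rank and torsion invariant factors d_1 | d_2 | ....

Answer: M ≅ ℤ^1 ⊕ ℤ/5 ⊕ ℤ/15

Derivation:
rank_ℚ(R)=2; free=3−2=1
SNF(R) diag = [5, 15] → torsion [5, 15]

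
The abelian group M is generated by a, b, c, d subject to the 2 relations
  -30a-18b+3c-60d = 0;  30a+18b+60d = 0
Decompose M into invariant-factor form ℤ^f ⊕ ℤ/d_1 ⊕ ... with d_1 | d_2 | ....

rank_ℚ(R)=2; free=4−2=2
SNF(R) diag = [3, 6] → torsion [3, 6]

Answer: M ≅ ℤ^2 ⊕ ℤ/3 ⊕ ℤ/6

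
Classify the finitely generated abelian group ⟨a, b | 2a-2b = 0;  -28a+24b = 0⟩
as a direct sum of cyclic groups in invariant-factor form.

rank_ℚ(R)=2; free=2−2=0
SNF(R) diag = [2, 4] → torsion [2, 4]

Answer: M ≅ ℤ/2 ⊕ ℤ/4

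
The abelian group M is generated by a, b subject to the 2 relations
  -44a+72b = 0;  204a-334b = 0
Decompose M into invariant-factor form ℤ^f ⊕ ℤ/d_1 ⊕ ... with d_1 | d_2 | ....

Answer: M ≅ ℤ/2 ⊕ ℤ/4

Derivation:
rank_ℚ(R)=2; free=2−2=0
SNF(R) diag = [2, 4] → torsion [2, 4]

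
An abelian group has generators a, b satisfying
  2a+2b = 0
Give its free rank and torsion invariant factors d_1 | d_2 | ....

rank_ℚ(R)=1; free=2−1=1
SNF(R) diag = [2] → torsion [2]

Answer: M ≅ ℤ^1 ⊕ ℤ/2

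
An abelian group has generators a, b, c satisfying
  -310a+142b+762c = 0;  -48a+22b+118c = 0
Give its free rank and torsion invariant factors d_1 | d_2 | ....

Answer: M ≅ ℤ^1 ⊕ ℤ/2 ⊕ ℤ/2

Derivation:
rank_ℚ(R)=2; free=3−2=1
SNF(R) diag = [2, 2] → torsion [2, 2]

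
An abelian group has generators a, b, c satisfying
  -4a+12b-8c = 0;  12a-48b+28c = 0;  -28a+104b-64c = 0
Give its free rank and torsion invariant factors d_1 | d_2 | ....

rank_ℚ(R)=3; free=3−3=0
SNF(R) diag = [4, 4, 4] → torsion [4, 4, 4]

Answer: M ≅ ℤ/4 ⊕ ℤ/4 ⊕ ℤ/4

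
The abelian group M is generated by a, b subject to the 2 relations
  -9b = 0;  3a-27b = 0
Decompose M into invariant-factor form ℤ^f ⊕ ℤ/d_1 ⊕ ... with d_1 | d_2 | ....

Answer: M ≅ ℤ/3 ⊕ ℤ/9

Derivation:
rank_ℚ(R)=2; free=2−2=0
SNF(R) diag = [3, 9] → torsion [3, 9]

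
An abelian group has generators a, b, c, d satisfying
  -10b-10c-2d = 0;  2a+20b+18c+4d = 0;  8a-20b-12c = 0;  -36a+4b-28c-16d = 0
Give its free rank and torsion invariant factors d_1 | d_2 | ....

rank_ℚ(R)=4; free=4−4=0
SNF(R) diag = [2, 2, 4, 4] → torsion [2, 2, 4, 4]

Answer: M ≅ ℤ/2 ⊕ ℤ/2 ⊕ ℤ/4 ⊕ ℤ/4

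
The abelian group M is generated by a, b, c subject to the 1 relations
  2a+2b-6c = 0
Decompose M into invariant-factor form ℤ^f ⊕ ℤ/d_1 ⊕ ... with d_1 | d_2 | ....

rank_ℚ(R)=1; free=3−1=2
SNF(R) diag = [2] → torsion [2]

Answer: M ≅ ℤ^2 ⊕ ℤ/2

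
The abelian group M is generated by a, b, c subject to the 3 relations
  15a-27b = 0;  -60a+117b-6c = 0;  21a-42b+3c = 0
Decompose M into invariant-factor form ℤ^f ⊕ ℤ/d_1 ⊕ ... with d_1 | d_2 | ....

Answer: M ≅ ℤ/3 ⊕ ℤ/3 ⊕ ℤ/3

Derivation:
rank_ℚ(R)=3; free=3−3=0
SNF(R) diag = [3, 3, 3] → torsion [3, 3, 3]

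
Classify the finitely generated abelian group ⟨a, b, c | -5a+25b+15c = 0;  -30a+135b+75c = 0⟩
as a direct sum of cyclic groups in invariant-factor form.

rank_ℚ(R)=2; free=3−2=1
SNF(R) diag = [5, 15] → torsion [5, 15]

Answer: M ≅ ℤ^1 ⊕ ℤ/5 ⊕ ℤ/15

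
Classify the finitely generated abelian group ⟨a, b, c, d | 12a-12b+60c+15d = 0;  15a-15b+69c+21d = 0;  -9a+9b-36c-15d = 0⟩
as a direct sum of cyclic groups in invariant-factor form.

rank_ℚ(R)=3; free=4−3=1
SNF(R) diag = [3, 3, 3] → torsion [3, 3, 3]

Answer: M ≅ ℤ^1 ⊕ ℤ/3 ⊕ ℤ/3 ⊕ ℤ/3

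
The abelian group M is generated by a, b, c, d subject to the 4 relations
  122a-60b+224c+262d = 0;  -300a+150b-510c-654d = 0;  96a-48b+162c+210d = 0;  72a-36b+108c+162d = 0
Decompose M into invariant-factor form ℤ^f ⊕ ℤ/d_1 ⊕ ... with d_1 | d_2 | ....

rank_ℚ(R)=4; free=4−4=0
SNF(R) diag = [2, 6, 6, 18] → torsion [2, 6, 6, 18]

Answer: M ≅ ℤ/2 ⊕ ℤ/6 ⊕ ℤ/6 ⊕ ℤ/18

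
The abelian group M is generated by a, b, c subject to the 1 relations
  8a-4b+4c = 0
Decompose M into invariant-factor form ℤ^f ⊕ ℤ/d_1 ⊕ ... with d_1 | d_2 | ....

Answer: M ≅ ℤ^2 ⊕ ℤ/4

Derivation:
rank_ℚ(R)=1; free=3−1=2
SNF(R) diag = [4] → torsion [4]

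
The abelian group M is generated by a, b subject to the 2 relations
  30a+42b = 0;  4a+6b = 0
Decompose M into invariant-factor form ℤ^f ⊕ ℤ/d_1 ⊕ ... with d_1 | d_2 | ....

Answer: M ≅ ℤ/2 ⊕ ℤ/6

Derivation:
rank_ℚ(R)=2; free=2−2=0
SNF(R) diag = [2, 6] → torsion [2, 6]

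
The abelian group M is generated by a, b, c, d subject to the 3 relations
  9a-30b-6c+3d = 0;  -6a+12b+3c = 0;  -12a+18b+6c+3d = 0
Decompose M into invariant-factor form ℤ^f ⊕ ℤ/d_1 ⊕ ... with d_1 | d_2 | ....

Answer: M ≅ ℤ^1 ⊕ ℤ/3 ⊕ ℤ/3 ⊕ ℤ/3

Derivation:
rank_ℚ(R)=3; free=4−3=1
SNF(R) diag = [3, 3, 3] → torsion [3, 3, 3]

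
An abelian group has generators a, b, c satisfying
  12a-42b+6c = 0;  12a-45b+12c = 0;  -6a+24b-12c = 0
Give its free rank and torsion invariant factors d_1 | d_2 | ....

rank_ℚ(R)=3; free=3−3=0
SNF(R) diag = [3, 6, 6] → torsion [3, 6, 6]

Answer: M ≅ ℤ/3 ⊕ ℤ/6 ⊕ ℤ/6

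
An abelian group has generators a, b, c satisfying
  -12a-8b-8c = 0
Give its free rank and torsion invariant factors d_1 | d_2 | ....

Answer: M ≅ ℤ^2 ⊕ ℤ/4

Derivation:
rank_ℚ(R)=1; free=3−1=2
SNF(R) diag = [4] → torsion [4]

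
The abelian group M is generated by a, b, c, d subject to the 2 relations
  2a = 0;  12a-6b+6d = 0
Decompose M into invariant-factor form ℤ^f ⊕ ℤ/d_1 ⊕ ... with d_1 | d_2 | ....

Answer: M ≅ ℤ^2 ⊕ ℤ/2 ⊕ ℤ/6

Derivation:
rank_ℚ(R)=2; free=4−2=2
SNF(R) diag = [2, 6] → torsion [2, 6]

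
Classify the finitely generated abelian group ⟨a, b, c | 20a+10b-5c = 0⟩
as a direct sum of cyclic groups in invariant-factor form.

Answer: M ≅ ℤ^2 ⊕ ℤ/5

Derivation:
rank_ℚ(R)=1; free=3−1=2
SNF(R) diag = [5] → torsion [5]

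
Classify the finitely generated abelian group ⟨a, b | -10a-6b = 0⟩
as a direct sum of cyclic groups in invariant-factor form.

rank_ℚ(R)=1; free=2−1=1
SNF(R) diag = [2] → torsion [2]

Answer: M ≅ ℤ^1 ⊕ ℤ/2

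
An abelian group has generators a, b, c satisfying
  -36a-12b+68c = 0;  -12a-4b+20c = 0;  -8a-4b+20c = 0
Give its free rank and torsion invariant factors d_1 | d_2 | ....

rank_ℚ(R)=3; free=3−3=0
SNF(R) diag = [4, 4, 8] → torsion [4, 4, 8]

Answer: M ≅ ℤ/4 ⊕ ℤ/4 ⊕ ℤ/8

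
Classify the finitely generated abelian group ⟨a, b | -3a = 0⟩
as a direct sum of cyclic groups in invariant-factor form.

rank_ℚ(R)=1; free=2−1=1
SNF(R) diag = [3] → torsion [3]

Answer: M ≅ ℤ^1 ⊕ ℤ/3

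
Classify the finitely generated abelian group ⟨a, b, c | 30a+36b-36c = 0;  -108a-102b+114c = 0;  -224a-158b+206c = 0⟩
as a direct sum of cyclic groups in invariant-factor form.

rank_ℚ(R)=3; free=3−3=0
SNF(R) diag = [2, 6, 12] → torsion [2, 6, 12]

Answer: M ≅ ℤ/2 ⊕ ℤ/6 ⊕ ℤ/12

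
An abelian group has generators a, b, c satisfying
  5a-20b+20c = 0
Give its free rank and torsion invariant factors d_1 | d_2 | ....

Answer: M ≅ ℤ^2 ⊕ ℤ/5

Derivation:
rank_ℚ(R)=1; free=3−1=2
SNF(R) diag = [5] → torsion [5]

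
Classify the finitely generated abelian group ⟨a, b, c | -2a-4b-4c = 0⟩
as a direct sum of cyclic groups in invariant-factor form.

rank_ℚ(R)=1; free=3−1=2
SNF(R) diag = [2] → torsion [2]

Answer: M ≅ ℤ^2 ⊕ ℤ/2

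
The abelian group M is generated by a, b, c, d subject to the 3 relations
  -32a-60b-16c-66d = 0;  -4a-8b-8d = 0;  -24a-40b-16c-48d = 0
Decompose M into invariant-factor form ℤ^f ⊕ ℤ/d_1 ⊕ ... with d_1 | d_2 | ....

rank_ℚ(R)=3; free=4−3=1
SNF(R) diag = [2, 4, 8] → torsion [2, 4, 8]

Answer: M ≅ ℤ^1 ⊕ ℤ/2 ⊕ ℤ/4 ⊕ ℤ/8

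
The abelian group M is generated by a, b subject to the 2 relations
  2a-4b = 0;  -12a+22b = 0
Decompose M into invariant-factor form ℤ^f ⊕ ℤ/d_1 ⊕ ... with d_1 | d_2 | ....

rank_ℚ(R)=2; free=2−2=0
SNF(R) diag = [2, 2] → torsion [2, 2]

Answer: M ≅ ℤ/2 ⊕ ℤ/2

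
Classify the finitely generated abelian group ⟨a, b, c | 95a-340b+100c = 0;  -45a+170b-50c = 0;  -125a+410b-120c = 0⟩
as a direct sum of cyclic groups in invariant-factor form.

rank_ℚ(R)=3; free=3−3=0
SNF(R) diag = [5, 10, 10] → torsion [5, 10, 10]

Answer: M ≅ ℤ/5 ⊕ ℤ/10 ⊕ ℤ/10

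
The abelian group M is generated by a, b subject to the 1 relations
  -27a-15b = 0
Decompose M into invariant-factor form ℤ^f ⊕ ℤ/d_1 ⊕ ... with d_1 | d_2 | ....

Answer: M ≅ ℤ^1 ⊕ ℤ/3

Derivation:
rank_ℚ(R)=1; free=2−1=1
SNF(R) diag = [3] → torsion [3]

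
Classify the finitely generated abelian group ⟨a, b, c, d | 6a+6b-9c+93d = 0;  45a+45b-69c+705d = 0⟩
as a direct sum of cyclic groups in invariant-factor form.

rank_ℚ(R)=2; free=4−2=2
SNF(R) diag = [3, 3] → torsion [3, 3]

Answer: M ≅ ℤ^2 ⊕ ℤ/3 ⊕ ℤ/3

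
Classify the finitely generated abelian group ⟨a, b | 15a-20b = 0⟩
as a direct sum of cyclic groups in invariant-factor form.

Answer: M ≅ ℤ^1 ⊕ ℤ/5

Derivation:
rank_ℚ(R)=1; free=2−1=1
SNF(R) diag = [5] → torsion [5]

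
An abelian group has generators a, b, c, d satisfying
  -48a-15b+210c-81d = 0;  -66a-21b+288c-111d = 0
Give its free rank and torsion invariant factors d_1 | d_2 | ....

rank_ℚ(R)=2; free=4−2=2
SNF(R) diag = [3, 6] → torsion [3, 6]

Answer: M ≅ ℤ^2 ⊕ ℤ/3 ⊕ ℤ/6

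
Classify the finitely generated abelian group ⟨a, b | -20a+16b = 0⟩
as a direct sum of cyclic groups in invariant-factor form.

rank_ℚ(R)=1; free=2−1=1
SNF(R) diag = [4] → torsion [4]

Answer: M ≅ ℤ^1 ⊕ ℤ/4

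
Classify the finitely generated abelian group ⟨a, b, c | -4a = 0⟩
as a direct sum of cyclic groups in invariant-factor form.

Answer: M ≅ ℤ^2 ⊕ ℤ/4

Derivation:
rank_ℚ(R)=1; free=3−1=2
SNF(R) diag = [4] → torsion [4]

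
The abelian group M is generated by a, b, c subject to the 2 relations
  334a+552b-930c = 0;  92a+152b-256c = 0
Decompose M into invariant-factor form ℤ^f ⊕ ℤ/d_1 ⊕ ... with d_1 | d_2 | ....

rank_ℚ(R)=2; free=3−2=1
SNF(R) diag = [2, 4] → torsion [2, 4]

Answer: M ≅ ℤ^1 ⊕ ℤ/2 ⊕ ℤ/4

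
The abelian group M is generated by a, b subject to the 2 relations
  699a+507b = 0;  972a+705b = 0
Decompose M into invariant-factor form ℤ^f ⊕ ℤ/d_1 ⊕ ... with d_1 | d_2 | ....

rank_ℚ(R)=2; free=2−2=0
SNF(R) diag = [3, 3] → torsion [3, 3]

Answer: M ≅ ℤ/3 ⊕ ℤ/3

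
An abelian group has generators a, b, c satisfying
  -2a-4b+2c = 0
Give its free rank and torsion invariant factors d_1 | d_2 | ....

rank_ℚ(R)=1; free=3−1=2
SNF(R) diag = [2] → torsion [2]

Answer: M ≅ ℤ^2 ⊕ ℤ/2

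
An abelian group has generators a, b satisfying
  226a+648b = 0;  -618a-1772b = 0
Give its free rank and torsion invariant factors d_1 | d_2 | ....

Answer: M ≅ ℤ/2 ⊕ ℤ/4

Derivation:
rank_ℚ(R)=2; free=2−2=0
SNF(R) diag = [2, 4] → torsion [2, 4]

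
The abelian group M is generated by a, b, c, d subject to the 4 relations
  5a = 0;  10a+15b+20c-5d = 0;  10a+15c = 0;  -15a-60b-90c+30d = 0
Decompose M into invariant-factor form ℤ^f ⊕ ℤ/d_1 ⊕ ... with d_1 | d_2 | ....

Answer: M ≅ ℤ/5 ⊕ ℤ/5 ⊕ ℤ/15 ⊕ ℤ/30

Derivation:
rank_ℚ(R)=4; free=4−4=0
SNF(R) diag = [5, 5, 15, 30] → torsion [5, 5, 15, 30]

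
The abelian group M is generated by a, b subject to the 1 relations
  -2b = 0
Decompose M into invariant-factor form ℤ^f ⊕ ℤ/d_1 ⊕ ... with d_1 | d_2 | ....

Answer: M ≅ ℤ^1 ⊕ ℤ/2

Derivation:
rank_ℚ(R)=1; free=2−1=1
SNF(R) diag = [2] → torsion [2]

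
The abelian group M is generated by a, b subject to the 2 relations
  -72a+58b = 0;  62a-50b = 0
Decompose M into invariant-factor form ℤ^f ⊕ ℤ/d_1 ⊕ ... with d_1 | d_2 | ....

Answer: M ≅ ℤ/2 ⊕ ℤ/2

Derivation:
rank_ℚ(R)=2; free=2−2=0
SNF(R) diag = [2, 2] → torsion [2, 2]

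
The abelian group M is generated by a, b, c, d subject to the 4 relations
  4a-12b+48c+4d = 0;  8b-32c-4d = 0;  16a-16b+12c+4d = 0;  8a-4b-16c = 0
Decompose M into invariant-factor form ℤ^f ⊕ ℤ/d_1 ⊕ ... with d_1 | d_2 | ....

rank_ℚ(R)=4; free=4−4=0
SNF(R) diag = [4, 4, 4, 12] → torsion [4, 4, 4, 12]

Answer: M ≅ ℤ/4 ⊕ ℤ/4 ⊕ ℤ/4 ⊕ ℤ/12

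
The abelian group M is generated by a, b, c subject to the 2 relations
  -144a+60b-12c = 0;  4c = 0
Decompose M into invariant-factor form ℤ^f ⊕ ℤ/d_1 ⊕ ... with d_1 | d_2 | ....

Answer: M ≅ ℤ^1 ⊕ ℤ/4 ⊕ ℤ/12

Derivation:
rank_ℚ(R)=2; free=3−2=1
SNF(R) diag = [4, 12] → torsion [4, 12]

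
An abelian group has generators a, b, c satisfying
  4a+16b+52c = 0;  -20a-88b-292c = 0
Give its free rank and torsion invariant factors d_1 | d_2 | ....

rank_ℚ(R)=2; free=3−2=1
SNF(R) diag = [4, 8] → torsion [4, 8]

Answer: M ≅ ℤ^1 ⊕ ℤ/4 ⊕ ℤ/8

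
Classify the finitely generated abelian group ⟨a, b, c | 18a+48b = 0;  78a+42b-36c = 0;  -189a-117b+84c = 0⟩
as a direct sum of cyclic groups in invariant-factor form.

Answer: M ≅ ℤ/3 ⊕ ℤ/6 ⊕ ℤ/12

Derivation:
rank_ℚ(R)=3; free=3−3=0
SNF(R) diag = [3, 6, 12] → torsion [3, 6, 12]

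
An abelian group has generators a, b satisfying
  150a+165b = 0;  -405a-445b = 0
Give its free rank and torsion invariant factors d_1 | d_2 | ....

Answer: M ≅ ℤ/5 ⊕ ℤ/15

Derivation:
rank_ℚ(R)=2; free=2−2=0
SNF(R) diag = [5, 15] → torsion [5, 15]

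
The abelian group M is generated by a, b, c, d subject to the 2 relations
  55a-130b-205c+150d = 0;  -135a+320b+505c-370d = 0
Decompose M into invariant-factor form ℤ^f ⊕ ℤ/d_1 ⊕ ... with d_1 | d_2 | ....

Answer: M ≅ ℤ^2 ⊕ ℤ/5 ⊕ ℤ/10

Derivation:
rank_ℚ(R)=2; free=4−2=2
SNF(R) diag = [5, 10] → torsion [5, 10]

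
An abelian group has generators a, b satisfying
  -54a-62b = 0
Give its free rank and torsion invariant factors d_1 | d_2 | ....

rank_ℚ(R)=1; free=2−1=1
SNF(R) diag = [2] → torsion [2]

Answer: M ≅ ℤ^1 ⊕ ℤ/2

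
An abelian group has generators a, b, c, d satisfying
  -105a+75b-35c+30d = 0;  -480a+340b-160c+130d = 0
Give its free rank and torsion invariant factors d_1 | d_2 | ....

Answer: M ≅ ℤ^2 ⊕ ℤ/5 ⊕ ℤ/10

Derivation:
rank_ℚ(R)=2; free=4−2=2
SNF(R) diag = [5, 10] → torsion [5, 10]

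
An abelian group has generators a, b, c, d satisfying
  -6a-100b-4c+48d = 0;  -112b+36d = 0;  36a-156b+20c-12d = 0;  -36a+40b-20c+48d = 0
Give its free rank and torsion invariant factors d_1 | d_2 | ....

rank_ℚ(R)=4; free=4−4=0
SNF(R) diag = [2, 4, 12, 36] → torsion [2, 4, 12, 36]

Answer: M ≅ ℤ/2 ⊕ ℤ/4 ⊕ ℤ/12 ⊕ ℤ/36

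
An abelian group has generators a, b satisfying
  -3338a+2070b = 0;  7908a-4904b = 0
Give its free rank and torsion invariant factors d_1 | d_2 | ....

Answer: M ≅ ℤ/2 ⊕ ℤ/4

Derivation:
rank_ℚ(R)=2; free=2−2=0
SNF(R) diag = [2, 4] → torsion [2, 4]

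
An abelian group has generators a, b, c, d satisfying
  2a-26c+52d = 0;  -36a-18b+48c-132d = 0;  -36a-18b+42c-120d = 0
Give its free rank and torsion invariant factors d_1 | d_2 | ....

Answer: M ≅ ℤ^1 ⊕ ℤ/2 ⊕ ℤ/6 ⊕ ℤ/18

Derivation:
rank_ℚ(R)=3; free=4−3=1
SNF(R) diag = [2, 6, 18] → torsion [2, 6, 18]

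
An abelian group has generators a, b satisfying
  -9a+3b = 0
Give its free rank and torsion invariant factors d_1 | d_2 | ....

Answer: M ≅ ℤ^1 ⊕ ℤ/3

Derivation:
rank_ℚ(R)=1; free=2−1=1
SNF(R) diag = [3] → torsion [3]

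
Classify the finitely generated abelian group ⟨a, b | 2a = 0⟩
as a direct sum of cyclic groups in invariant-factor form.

Answer: M ≅ ℤ^1 ⊕ ℤ/2

Derivation:
rank_ℚ(R)=1; free=2−1=1
SNF(R) diag = [2] → torsion [2]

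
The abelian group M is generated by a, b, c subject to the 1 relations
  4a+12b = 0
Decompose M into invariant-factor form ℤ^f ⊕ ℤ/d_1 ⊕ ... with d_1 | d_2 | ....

Answer: M ≅ ℤ^2 ⊕ ℤ/4

Derivation:
rank_ℚ(R)=1; free=3−1=2
SNF(R) diag = [4] → torsion [4]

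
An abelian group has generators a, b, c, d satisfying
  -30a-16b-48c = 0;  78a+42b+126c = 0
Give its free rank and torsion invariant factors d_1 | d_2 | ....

Answer: M ≅ ℤ^2 ⊕ ℤ/2 ⊕ ℤ/6

Derivation:
rank_ℚ(R)=2; free=4−2=2
SNF(R) diag = [2, 6] → torsion [2, 6]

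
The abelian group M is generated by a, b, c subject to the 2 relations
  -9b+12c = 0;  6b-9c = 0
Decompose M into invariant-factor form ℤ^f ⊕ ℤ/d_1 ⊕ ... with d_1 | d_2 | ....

Answer: M ≅ ℤ^1 ⊕ ℤ/3 ⊕ ℤ/3

Derivation:
rank_ℚ(R)=2; free=3−2=1
SNF(R) diag = [3, 3] → torsion [3, 3]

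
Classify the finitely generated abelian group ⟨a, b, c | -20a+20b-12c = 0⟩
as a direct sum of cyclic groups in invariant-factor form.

Answer: M ≅ ℤ^2 ⊕ ℤ/4

Derivation:
rank_ℚ(R)=1; free=3−1=2
SNF(R) diag = [4] → torsion [4]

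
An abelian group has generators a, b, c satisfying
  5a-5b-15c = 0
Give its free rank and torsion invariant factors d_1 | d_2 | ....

rank_ℚ(R)=1; free=3−1=2
SNF(R) diag = [5] → torsion [5]

Answer: M ≅ ℤ^2 ⊕ ℤ/5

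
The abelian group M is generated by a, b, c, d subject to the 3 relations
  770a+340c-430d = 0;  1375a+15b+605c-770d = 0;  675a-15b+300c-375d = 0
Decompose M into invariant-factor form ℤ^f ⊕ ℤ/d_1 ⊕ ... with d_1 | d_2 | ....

rank_ℚ(R)=3; free=4−3=1
SNF(R) diag = [5, 15, 30] → torsion [5, 15, 30]

Answer: M ≅ ℤ^1 ⊕ ℤ/5 ⊕ ℤ/15 ⊕ ℤ/30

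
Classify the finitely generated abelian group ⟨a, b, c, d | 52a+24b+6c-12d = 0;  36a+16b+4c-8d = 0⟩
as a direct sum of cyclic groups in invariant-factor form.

Answer: M ≅ ℤ^2 ⊕ ℤ/2 ⊕ ℤ/4

Derivation:
rank_ℚ(R)=2; free=4−2=2
SNF(R) diag = [2, 4] → torsion [2, 4]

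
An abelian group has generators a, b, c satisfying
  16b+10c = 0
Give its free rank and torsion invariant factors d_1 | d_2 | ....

rank_ℚ(R)=1; free=3−1=2
SNF(R) diag = [2] → torsion [2]

Answer: M ≅ ℤ^2 ⊕ ℤ/2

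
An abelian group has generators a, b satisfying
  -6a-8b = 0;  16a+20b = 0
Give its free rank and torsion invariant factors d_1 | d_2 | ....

Answer: M ≅ ℤ/2 ⊕ ℤ/4

Derivation:
rank_ℚ(R)=2; free=2−2=0
SNF(R) diag = [2, 4] → torsion [2, 4]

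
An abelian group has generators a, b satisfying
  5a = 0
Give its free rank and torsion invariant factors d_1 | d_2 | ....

Answer: M ≅ ℤ^1 ⊕ ℤ/5

Derivation:
rank_ℚ(R)=1; free=2−1=1
SNF(R) diag = [5] → torsion [5]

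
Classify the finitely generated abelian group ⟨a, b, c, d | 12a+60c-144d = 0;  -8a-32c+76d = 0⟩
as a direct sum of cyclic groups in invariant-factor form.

Answer: M ≅ ℤ^2 ⊕ ℤ/4 ⊕ ℤ/12

Derivation:
rank_ℚ(R)=2; free=4−2=2
SNF(R) diag = [4, 12] → torsion [4, 12]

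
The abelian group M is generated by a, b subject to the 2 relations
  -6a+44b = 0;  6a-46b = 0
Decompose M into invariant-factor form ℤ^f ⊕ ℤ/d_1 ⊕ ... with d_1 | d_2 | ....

rank_ℚ(R)=2; free=2−2=0
SNF(R) diag = [2, 6] → torsion [2, 6]

Answer: M ≅ ℤ/2 ⊕ ℤ/6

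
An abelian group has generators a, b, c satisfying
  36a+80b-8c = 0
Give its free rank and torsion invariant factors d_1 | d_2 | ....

rank_ℚ(R)=1; free=3−1=2
SNF(R) diag = [4] → torsion [4]

Answer: M ≅ ℤ^2 ⊕ ℤ/4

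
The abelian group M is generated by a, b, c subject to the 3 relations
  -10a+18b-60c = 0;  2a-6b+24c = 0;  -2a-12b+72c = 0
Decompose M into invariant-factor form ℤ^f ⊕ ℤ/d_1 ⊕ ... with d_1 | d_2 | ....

rank_ℚ(R)=3; free=3−3=0
SNF(R) diag = [2, 6, 12] → torsion [2, 6, 12]

Answer: M ≅ ℤ/2 ⊕ ℤ/6 ⊕ ℤ/12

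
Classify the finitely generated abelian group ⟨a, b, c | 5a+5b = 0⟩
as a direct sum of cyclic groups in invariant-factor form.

Answer: M ≅ ℤ^2 ⊕ ℤ/5

Derivation:
rank_ℚ(R)=1; free=3−1=2
SNF(R) diag = [5] → torsion [5]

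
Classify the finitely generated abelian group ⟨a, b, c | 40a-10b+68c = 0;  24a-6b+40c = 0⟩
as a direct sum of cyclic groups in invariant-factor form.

Answer: M ≅ ℤ^1 ⊕ ℤ/2 ⊕ ℤ/4

Derivation:
rank_ℚ(R)=2; free=3−2=1
SNF(R) diag = [2, 4] → torsion [2, 4]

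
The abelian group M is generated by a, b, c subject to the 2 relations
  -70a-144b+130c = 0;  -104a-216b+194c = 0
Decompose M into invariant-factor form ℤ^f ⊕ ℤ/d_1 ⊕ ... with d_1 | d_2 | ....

Answer: M ≅ ℤ^1 ⊕ ℤ/2 ⊕ ℤ/6

Derivation:
rank_ℚ(R)=2; free=3−2=1
SNF(R) diag = [2, 6] → torsion [2, 6]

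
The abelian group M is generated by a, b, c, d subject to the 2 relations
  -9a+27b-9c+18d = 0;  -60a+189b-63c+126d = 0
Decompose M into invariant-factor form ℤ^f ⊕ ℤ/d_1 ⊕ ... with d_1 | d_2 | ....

rank_ℚ(R)=2; free=4−2=2
SNF(R) diag = [3, 9] → torsion [3, 9]

Answer: M ≅ ℤ^2 ⊕ ℤ/3 ⊕ ℤ/9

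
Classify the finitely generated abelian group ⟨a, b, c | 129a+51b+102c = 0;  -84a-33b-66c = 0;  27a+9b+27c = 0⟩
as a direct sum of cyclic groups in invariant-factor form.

Answer: M ≅ ℤ/3 ⊕ ℤ/9 ⊕ ℤ/9

Derivation:
rank_ℚ(R)=3; free=3−3=0
SNF(R) diag = [3, 9, 9] → torsion [3, 9, 9]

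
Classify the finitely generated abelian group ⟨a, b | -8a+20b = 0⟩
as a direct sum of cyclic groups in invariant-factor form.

Answer: M ≅ ℤ^1 ⊕ ℤ/4

Derivation:
rank_ℚ(R)=1; free=2−1=1
SNF(R) diag = [4] → torsion [4]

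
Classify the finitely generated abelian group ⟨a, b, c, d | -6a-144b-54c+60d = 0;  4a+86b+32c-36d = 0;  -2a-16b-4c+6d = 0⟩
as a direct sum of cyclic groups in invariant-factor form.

Answer: M ≅ ℤ^1 ⊕ ℤ/2 ⊕ ℤ/6 ⊕ ℤ/6

Derivation:
rank_ℚ(R)=3; free=4−3=1
SNF(R) diag = [2, 6, 6] → torsion [2, 6, 6]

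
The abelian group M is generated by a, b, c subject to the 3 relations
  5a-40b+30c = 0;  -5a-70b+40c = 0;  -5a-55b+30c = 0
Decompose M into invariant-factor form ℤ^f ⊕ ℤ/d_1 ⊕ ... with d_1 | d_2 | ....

Answer: M ≅ ℤ/5 ⊕ ℤ/5 ⊕ ℤ/10

Derivation:
rank_ℚ(R)=3; free=3−3=0
SNF(R) diag = [5, 5, 10] → torsion [5, 5, 10]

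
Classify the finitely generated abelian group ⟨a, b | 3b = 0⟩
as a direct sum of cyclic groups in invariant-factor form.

Answer: M ≅ ℤ^1 ⊕ ℤ/3

Derivation:
rank_ℚ(R)=1; free=2−1=1
SNF(R) diag = [3] → torsion [3]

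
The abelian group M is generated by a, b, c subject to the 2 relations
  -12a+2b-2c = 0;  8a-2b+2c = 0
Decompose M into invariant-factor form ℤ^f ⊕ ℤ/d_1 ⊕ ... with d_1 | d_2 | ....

rank_ℚ(R)=2; free=3−2=1
SNF(R) diag = [2, 4] → torsion [2, 4]

Answer: M ≅ ℤ^1 ⊕ ℤ/2 ⊕ ℤ/4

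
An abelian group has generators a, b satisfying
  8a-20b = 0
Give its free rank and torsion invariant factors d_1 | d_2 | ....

Answer: M ≅ ℤ^1 ⊕ ℤ/4

Derivation:
rank_ℚ(R)=1; free=2−1=1
SNF(R) diag = [4] → torsion [4]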